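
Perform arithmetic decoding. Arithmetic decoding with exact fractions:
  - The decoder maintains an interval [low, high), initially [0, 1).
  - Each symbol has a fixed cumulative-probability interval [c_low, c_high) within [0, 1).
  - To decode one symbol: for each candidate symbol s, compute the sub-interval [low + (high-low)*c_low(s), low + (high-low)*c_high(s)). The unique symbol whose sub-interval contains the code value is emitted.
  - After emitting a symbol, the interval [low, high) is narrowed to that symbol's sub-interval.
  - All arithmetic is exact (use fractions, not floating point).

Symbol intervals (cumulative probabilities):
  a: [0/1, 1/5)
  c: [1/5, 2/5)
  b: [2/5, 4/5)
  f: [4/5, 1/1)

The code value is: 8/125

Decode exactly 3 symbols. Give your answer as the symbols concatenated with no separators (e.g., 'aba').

Answer: acb

Derivation:
Step 1: interval [0/1, 1/1), width = 1/1 - 0/1 = 1/1
  'a': [0/1 + 1/1*0/1, 0/1 + 1/1*1/5) = [0/1, 1/5) <- contains code 8/125
  'c': [0/1 + 1/1*1/5, 0/1 + 1/1*2/5) = [1/5, 2/5)
  'b': [0/1 + 1/1*2/5, 0/1 + 1/1*4/5) = [2/5, 4/5)
  'f': [0/1 + 1/1*4/5, 0/1 + 1/1*1/1) = [4/5, 1/1)
  emit 'a', narrow to [0/1, 1/5)
Step 2: interval [0/1, 1/5), width = 1/5 - 0/1 = 1/5
  'a': [0/1 + 1/5*0/1, 0/1 + 1/5*1/5) = [0/1, 1/25)
  'c': [0/1 + 1/5*1/5, 0/1 + 1/5*2/5) = [1/25, 2/25) <- contains code 8/125
  'b': [0/1 + 1/5*2/5, 0/1 + 1/5*4/5) = [2/25, 4/25)
  'f': [0/1 + 1/5*4/5, 0/1 + 1/5*1/1) = [4/25, 1/5)
  emit 'c', narrow to [1/25, 2/25)
Step 3: interval [1/25, 2/25), width = 2/25 - 1/25 = 1/25
  'a': [1/25 + 1/25*0/1, 1/25 + 1/25*1/5) = [1/25, 6/125)
  'c': [1/25 + 1/25*1/5, 1/25 + 1/25*2/5) = [6/125, 7/125)
  'b': [1/25 + 1/25*2/5, 1/25 + 1/25*4/5) = [7/125, 9/125) <- contains code 8/125
  'f': [1/25 + 1/25*4/5, 1/25 + 1/25*1/1) = [9/125, 2/25)
  emit 'b', narrow to [7/125, 9/125)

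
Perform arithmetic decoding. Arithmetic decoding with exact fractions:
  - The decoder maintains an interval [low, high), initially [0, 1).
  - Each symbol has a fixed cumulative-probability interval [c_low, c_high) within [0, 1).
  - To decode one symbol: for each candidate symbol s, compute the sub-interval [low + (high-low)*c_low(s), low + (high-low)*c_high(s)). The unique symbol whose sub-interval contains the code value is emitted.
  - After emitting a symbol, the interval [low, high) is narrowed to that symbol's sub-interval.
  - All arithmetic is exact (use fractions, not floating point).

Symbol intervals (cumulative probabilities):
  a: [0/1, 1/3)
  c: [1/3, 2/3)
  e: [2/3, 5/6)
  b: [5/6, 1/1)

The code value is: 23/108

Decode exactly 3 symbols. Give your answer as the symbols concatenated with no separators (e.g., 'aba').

Answer: acb

Derivation:
Step 1: interval [0/1, 1/1), width = 1/1 - 0/1 = 1/1
  'a': [0/1 + 1/1*0/1, 0/1 + 1/1*1/3) = [0/1, 1/3) <- contains code 23/108
  'c': [0/1 + 1/1*1/3, 0/1 + 1/1*2/3) = [1/3, 2/3)
  'e': [0/1 + 1/1*2/3, 0/1 + 1/1*5/6) = [2/3, 5/6)
  'b': [0/1 + 1/1*5/6, 0/1 + 1/1*1/1) = [5/6, 1/1)
  emit 'a', narrow to [0/1, 1/3)
Step 2: interval [0/1, 1/3), width = 1/3 - 0/1 = 1/3
  'a': [0/1 + 1/3*0/1, 0/1 + 1/3*1/3) = [0/1, 1/9)
  'c': [0/1 + 1/3*1/3, 0/1 + 1/3*2/3) = [1/9, 2/9) <- contains code 23/108
  'e': [0/1 + 1/3*2/3, 0/1 + 1/3*5/6) = [2/9, 5/18)
  'b': [0/1 + 1/3*5/6, 0/1 + 1/3*1/1) = [5/18, 1/3)
  emit 'c', narrow to [1/9, 2/9)
Step 3: interval [1/9, 2/9), width = 2/9 - 1/9 = 1/9
  'a': [1/9 + 1/9*0/1, 1/9 + 1/9*1/3) = [1/9, 4/27)
  'c': [1/9 + 1/9*1/3, 1/9 + 1/9*2/3) = [4/27, 5/27)
  'e': [1/9 + 1/9*2/3, 1/9 + 1/9*5/6) = [5/27, 11/54)
  'b': [1/9 + 1/9*5/6, 1/9 + 1/9*1/1) = [11/54, 2/9) <- contains code 23/108
  emit 'b', narrow to [11/54, 2/9)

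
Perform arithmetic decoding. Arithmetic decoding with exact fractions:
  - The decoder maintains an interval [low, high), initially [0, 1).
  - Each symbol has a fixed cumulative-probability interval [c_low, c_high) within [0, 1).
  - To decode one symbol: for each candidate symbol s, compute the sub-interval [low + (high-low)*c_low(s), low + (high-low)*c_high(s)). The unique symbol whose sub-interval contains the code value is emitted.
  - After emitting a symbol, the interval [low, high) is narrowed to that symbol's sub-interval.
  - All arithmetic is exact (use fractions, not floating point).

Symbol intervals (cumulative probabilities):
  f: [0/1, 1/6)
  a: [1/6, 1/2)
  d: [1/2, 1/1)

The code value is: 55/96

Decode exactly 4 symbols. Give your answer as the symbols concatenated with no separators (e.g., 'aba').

Answer: dfdd

Derivation:
Step 1: interval [0/1, 1/1), width = 1/1 - 0/1 = 1/1
  'f': [0/1 + 1/1*0/1, 0/1 + 1/1*1/6) = [0/1, 1/6)
  'a': [0/1 + 1/1*1/6, 0/1 + 1/1*1/2) = [1/6, 1/2)
  'd': [0/1 + 1/1*1/2, 0/1 + 1/1*1/1) = [1/2, 1/1) <- contains code 55/96
  emit 'd', narrow to [1/2, 1/1)
Step 2: interval [1/2, 1/1), width = 1/1 - 1/2 = 1/2
  'f': [1/2 + 1/2*0/1, 1/2 + 1/2*1/6) = [1/2, 7/12) <- contains code 55/96
  'a': [1/2 + 1/2*1/6, 1/2 + 1/2*1/2) = [7/12, 3/4)
  'd': [1/2 + 1/2*1/2, 1/2 + 1/2*1/1) = [3/4, 1/1)
  emit 'f', narrow to [1/2, 7/12)
Step 3: interval [1/2, 7/12), width = 7/12 - 1/2 = 1/12
  'f': [1/2 + 1/12*0/1, 1/2 + 1/12*1/6) = [1/2, 37/72)
  'a': [1/2 + 1/12*1/6, 1/2 + 1/12*1/2) = [37/72, 13/24)
  'd': [1/2 + 1/12*1/2, 1/2 + 1/12*1/1) = [13/24, 7/12) <- contains code 55/96
  emit 'd', narrow to [13/24, 7/12)
Step 4: interval [13/24, 7/12), width = 7/12 - 13/24 = 1/24
  'f': [13/24 + 1/24*0/1, 13/24 + 1/24*1/6) = [13/24, 79/144)
  'a': [13/24 + 1/24*1/6, 13/24 + 1/24*1/2) = [79/144, 9/16)
  'd': [13/24 + 1/24*1/2, 13/24 + 1/24*1/1) = [9/16, 7/12) <- contains code 55/96
  emit 'd', narrow to [9/16, 7/12)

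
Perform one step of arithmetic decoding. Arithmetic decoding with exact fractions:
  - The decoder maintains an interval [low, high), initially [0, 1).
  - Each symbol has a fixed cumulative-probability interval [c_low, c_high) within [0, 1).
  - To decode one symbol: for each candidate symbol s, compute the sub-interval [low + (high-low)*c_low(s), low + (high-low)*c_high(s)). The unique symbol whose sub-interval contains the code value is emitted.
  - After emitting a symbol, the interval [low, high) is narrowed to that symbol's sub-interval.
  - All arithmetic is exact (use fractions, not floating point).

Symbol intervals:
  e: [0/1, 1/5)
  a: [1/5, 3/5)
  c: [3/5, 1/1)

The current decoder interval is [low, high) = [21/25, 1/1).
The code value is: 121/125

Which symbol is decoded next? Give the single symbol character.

Answer: c

Derivation:
Interval width = high − low = 1/1 − 21/25 = 4/25
Scaled code = (code − low) / width = (121/125 − 21/25) / 4/25 = 4/5
  e: [0/1, 1/5) 
  a: [1/5, 3/5) 
  c: [3/5, 1/1) ← scaled code falls here ✓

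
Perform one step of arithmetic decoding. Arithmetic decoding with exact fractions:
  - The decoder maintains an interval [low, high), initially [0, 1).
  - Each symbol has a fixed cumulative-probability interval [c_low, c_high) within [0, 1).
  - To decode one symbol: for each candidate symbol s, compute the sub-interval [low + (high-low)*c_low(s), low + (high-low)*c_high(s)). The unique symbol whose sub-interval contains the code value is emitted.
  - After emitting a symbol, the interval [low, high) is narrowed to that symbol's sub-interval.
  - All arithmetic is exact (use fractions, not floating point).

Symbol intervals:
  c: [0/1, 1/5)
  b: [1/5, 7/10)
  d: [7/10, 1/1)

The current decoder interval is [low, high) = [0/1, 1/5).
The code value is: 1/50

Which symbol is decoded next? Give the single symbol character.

Interval width = high − low = 1/5 − 0/1 = 1/5
Scaled code = (code − low) / width = (1/50 − 0/1) / 1/5 = 1/10
  c: [0/1, 1/5) ← scaled code falls here ✓
  b: [1/5, 7/10) 
  d: [7/10, 1/1) 

Answer: c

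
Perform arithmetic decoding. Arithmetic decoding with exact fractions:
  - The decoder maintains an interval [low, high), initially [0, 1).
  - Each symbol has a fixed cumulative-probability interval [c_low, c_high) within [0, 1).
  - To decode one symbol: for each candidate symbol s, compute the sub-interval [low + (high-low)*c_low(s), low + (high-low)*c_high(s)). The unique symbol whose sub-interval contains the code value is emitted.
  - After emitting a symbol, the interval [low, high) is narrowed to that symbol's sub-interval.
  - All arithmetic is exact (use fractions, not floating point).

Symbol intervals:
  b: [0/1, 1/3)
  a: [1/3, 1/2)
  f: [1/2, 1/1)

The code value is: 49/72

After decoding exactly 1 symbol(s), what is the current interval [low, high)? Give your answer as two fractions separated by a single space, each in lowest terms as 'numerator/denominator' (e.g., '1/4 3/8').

Step 1: interval [0/1, 1/1), width = 1/1 - 0/1 = 1/1
  'b': [0/1 + 1/1*0/1, 0/1 + 1/1*1/3) = [0/1, 1/3)
  'a': [0/1 + 1/1*1/3, 0/1 + 1/1*1/2) = [1/3, 1/2)
  'f': [0/1 + 1/1*1/2, 0/1 + 1/1*1/1) = [1/2, 1/1) <- contains code 49/72
  emit 'f', narrow to [1/2, 1/1)

Answer: 1/2 1/1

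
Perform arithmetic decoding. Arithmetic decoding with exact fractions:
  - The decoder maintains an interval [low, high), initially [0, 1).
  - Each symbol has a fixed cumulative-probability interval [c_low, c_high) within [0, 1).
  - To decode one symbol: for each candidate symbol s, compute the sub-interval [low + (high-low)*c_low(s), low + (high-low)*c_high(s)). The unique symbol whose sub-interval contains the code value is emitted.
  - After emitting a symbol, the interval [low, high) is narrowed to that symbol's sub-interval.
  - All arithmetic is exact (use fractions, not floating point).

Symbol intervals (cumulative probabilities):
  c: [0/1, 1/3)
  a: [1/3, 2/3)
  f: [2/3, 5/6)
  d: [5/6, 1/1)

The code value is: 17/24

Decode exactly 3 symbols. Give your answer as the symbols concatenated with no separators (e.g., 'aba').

Answer: fcf

Derivation:
Step 1: interval [0/1, 1/1), width = 1/1 - 0/1 = 1/1
  'c': [0/1 + 1/1*0/1, 0/1 + 1/1*1/3) = [0/1, 1/3)
  'a': [0/1 + 1/1*1/3, 0/1 + 1/1*2/3) = [1/3, 2/3)
  'f': [0/1 + 1/1*2/3, 0/1 + 1/1*5/6) = [2/3, 5/6) <- contains code 17/24
  'd': [0/1 + 1/1*5/6, 0/1 + 1/1*1/1) = [5/6, 1/1)
  emit 'f', narrow to [2/3, 5/6)
Step 2: interval [2/3, 5/6), width = 5/6 - 2/3 = 1/6
  'c': [2/3 + 1/6*0/1, 2/3 + 1/6*1/3) = [2/3, 13/18) <- contains code 17/24
  'a': [2/3 + 1/6*1/3, 2/3 + 1/6*2/3) = [13/18, 7/9)
  'f': [2/3 + 1/6*2/3, 2/3 + 1/6*5/6) = [7/9, 29/36)
  'd': [2/3 + 1/6*5/6, 2/3 + 1/6*1/1) = [29/36, 5/6)
  emit 'c', narrow to [2/3, 13/18)
Step 3: interval [2/3, 13/18), width = 13/18 - 2/3 = 1/18
  'c': [2/3 + 1/18*0/1, 2/3 + 1/18*1/3) = [2/3, 37/54)
  'a': [2/3 + 1/18*1/3, 2/3 + 1/18*2/3) = [37/54, 19/27)
  'f': [2/3 + 1/18*2/3, 2/3 + 1/18*5/6) = [19/27, 77/108) <- contains code 17/24
  'd': [2/3 + 1/18*5/6, 2/3 + 1/18*1/1) = [77/108, 13/18)
  emit 'f', narrow to [19/27, 77/108)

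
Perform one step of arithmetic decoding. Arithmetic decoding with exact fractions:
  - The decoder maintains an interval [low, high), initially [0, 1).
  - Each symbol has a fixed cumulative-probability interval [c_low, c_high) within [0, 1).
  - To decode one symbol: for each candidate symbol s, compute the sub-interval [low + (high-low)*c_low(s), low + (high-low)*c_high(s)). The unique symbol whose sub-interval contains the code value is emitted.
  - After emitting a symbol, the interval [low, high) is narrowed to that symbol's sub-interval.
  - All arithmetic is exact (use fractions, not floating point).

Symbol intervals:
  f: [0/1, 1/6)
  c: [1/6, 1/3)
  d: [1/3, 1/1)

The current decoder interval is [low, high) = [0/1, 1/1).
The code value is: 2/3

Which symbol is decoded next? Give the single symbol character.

Interval width = high − low = 1/1 − 0/1 = 1/1
Scaled code = (code − low) / width = (2/3 − 0/1) / 1/1 = 2/3
  f: [0/1, 1/6) 
  c: [1/6, 1/3) 
  d: [1/3, 1/1) ← scaled code falls here ✓

Answer: d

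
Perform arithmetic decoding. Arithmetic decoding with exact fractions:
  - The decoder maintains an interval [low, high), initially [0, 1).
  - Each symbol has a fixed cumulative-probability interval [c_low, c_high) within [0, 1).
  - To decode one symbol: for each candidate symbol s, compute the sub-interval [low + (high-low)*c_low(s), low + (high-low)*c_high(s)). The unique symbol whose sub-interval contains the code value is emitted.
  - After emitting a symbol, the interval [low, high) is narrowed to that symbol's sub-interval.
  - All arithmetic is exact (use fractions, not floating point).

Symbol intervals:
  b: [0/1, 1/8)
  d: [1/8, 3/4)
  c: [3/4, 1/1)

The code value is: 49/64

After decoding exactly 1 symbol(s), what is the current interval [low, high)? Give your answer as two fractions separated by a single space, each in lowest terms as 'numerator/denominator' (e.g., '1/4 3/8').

Step 1: interval [0/1, 1/1), width = 1/1 - 0/1 = 1/1
  'b': [0/1 + 1/1*0/1, 0/1 + 1/1*1/8) = [0/1, 1/8)
  'd': [0/1 + 1/1*1/8, 0/1 + 1/1*3/4) = [1/8, 3/4)
  'c': [0/1 + 1/1*3/4, 0/1 + 1/1*1/1) = [3/4, 1/1) <- contains code 49/64
  emit 'c', narrow to [3/4, 1/1)

Answer: 3/4 1/1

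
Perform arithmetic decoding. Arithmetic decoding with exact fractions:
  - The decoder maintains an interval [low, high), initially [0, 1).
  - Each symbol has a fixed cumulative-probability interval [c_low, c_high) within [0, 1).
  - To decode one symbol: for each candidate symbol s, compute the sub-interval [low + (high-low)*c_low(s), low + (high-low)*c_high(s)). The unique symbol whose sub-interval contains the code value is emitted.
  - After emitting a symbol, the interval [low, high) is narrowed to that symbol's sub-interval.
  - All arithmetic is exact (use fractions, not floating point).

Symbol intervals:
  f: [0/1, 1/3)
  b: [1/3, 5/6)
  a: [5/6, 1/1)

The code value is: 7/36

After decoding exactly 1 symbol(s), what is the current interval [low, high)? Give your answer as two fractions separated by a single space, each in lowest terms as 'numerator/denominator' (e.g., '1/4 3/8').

Answer: 0/1 1/3

Derivation:
Step 1: interval [0/1, 1/1), width = 1/1 - 0/1 = 1/1
  'f': [0/1 + 1/1*0/1, 0/1 + 1/1*1/3) = [0/1, 1/3) <- contains code 7/36
  'b': [0/1 + 1/1*1/3, 0/1 + 1/1*5/6) = [1/3, 5/6)
  'a': [0/1 + 1/1*5/6, 0/1 + 1/1*1/1) = [5/6, 1/1)
  emit 'f', narrow to [0/1, 1/3)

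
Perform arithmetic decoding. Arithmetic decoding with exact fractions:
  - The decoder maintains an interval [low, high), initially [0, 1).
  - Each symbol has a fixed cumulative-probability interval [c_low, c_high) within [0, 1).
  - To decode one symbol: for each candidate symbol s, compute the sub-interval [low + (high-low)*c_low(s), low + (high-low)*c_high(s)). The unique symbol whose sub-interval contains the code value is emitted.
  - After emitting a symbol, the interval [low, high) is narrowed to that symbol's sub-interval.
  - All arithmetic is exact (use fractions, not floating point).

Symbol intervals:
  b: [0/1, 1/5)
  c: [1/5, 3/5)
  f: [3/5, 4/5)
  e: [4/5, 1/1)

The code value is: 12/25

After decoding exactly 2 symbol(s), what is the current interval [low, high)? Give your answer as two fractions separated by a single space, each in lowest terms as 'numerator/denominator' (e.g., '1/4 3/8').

Answer: 11/25 13/25

Derivation:
Step 1: interval [0/1, 1/1), width = 1/1 - 0/1 = 1/1
  'b': [0/1 + 1/1*0/1, 0/1 + 1/1*1/5) = [0/1, 1/5)
  'c': [0/1 + 1/1*1/5, 0/1 + 1/1*3/5) = [1/5, 3/5) <- contains code 12/25
  'f': [0/1 + 1/1*3/5, 0/1 + 1/1*4/5) = [3/5, 4/5)
  'e': [0/1 + 1/1*4/5, 0/1 + 1/1*1/1) = [4/5, 1/1)
  emit 'c', narrow to [1/5, 3/5)
Step 2: interval [1/5, 3/5), width = 3/5 - 1/5 = 2/5
  'b': [1/5 + 2/5*0/1, 1/5 + 2/5*1/5) = [1/5, 7/25)
  'c': [1/5 + 2/5*1/5, 1/5 + 2/5*3/5) = [7/25, 11/25)
  'f': [1/5 + 2/5*3/5, 1/5 + 2/5*4/5) = [11/25, 13/25) <- contains code 12/25
  'e': [1/5 + 2/5*4/5, 1/5 + 2/5*1/1) = [13/25, 3/5)
  emit 'f', narrow to [11/25, 13/25)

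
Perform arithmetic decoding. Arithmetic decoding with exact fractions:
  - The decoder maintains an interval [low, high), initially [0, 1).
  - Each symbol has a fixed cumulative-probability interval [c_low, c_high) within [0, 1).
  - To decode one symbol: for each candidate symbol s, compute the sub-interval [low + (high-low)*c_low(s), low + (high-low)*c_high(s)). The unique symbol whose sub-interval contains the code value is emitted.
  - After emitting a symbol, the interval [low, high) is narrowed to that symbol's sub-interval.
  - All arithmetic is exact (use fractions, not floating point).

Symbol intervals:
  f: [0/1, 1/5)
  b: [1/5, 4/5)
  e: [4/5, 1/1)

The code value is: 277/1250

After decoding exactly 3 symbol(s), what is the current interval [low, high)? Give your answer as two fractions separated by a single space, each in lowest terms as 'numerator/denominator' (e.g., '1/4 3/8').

Answer: 1/5 28/125

Derivation:
Step 1: interval [0/1, 1/1), width = 1/1 - 0/1 = 1/1
  'f': [0/1 + 1/1*0/1, 0/1 + 1/1*1/5) = [0/1, 1/5)
  'b': [0/1 + 1/1*1/5, 0/1 + 1/1*4/5) = [1/5, 4/5) <- contains code 277/1250
  'e': [0/1 + 1/1*4/5, 0/1 + 1/1*1/1) = [4/5, 1/1)
  emit 'b', narrow to [1/5, 4/5)
Step 2: interval [1/5, 4/5), width = 4/5 - 1/5 = 3/5
  'f': [1/5 + 3/5*0/1, 1/5 + 3/5*1/5) = [1/5, 8/25) <- contains code 277/1250
  'b': [1/5 + 3/5*1/5, 1/5 + 3/5*4/5) = [8/25, 17/25)
  'e': [1/5 + 3/5*4/5, 1/5 + 3/5*1/1) = [17/25, 4/5)
  emit 'f', narrow to [1/5, 8/25)
Step 3: interval [1/5, 8/25), width = 8/25 - 1/5 = 3/25
  'f': [1/5 + 3/25*0/1, 1/5 + 3/25*1/5) = [1/5, 28/125) <- contains code 277/1250
  'b': [1/5 + 3/25*1/5, 1/5 + 3/25*4/5) = [28/125, 37/125)
  'e': [1/5 + 3/25*4/5, 1/5 + 3/25*1/1) = [37/125, 8/25)
  emit 'f', narrow to [1/5, 28/125)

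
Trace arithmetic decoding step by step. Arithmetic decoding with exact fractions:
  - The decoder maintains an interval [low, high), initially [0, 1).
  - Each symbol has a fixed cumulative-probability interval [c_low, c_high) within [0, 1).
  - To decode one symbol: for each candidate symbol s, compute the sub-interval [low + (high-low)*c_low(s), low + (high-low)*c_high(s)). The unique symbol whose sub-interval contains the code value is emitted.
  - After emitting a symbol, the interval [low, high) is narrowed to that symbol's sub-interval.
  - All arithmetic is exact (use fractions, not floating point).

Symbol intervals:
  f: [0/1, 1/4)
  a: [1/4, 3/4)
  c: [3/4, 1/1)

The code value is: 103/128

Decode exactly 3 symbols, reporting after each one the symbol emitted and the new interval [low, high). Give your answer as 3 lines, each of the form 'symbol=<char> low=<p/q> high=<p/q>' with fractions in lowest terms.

Step 1: interval [0/1, 1/1), width = 1/1 - 0/1 = 1/1
  'f': [0/1 + 1/1*0/1, 0/1 + 1/1*1/4) = [0/1, 1/4)
  'a': [0/1 + 1/1*1/4, 0/1 + 1/1*3/4) = [1/4, 3/4)
  'c': [0/1 + 1/1*3/4, 0/1 + 1/1*1/1) = [3/4, 1/1) <- contains code 103/128
  emit 'c', narrow to [3/4, 1/1)
Step 2: interval [3/4, 1/1), width = 1/1 - 3/4 = 1/4
  'f': [3/4 + 1/4*0/1, 3/4 + 1/4*1/4) = [3/4, 13/16) <- contains code 103/128
  'a': [3/4 + 1/4*1/4, 3/4 + 1/4*3/4) = [13/16, 15/16)
  'c': [3/4 + 1/4*3/4, 3/4 + 1/4*1/1) = [15/16, 1/1)
  emit 'f', narrow to [3/4, 13/16)
Step 3: interval [3/4, 13/16), width = 13/16 - 3/4 = 1/16
  'f': [3/4 + 1/16*0/1, 3/4 + 1/16*1/4) = [3/4, 49/64)
  'a': [3/4 + 1/16*1/4, 3/4 + 1/16*3/4) = [49/64, 51/64)
  'c': [3/4 + 1/16*3/4, 3/4 + 1/16*1/1) = [51/64, 13/16) <- contains code 103/128
  emit 'c', narrow to [51/64, 13/16)

Answer: symbol=c low=3/4 high=1/1
symbol=f low=3/4 high=13/16
symbol=c low=51/64 high=13/16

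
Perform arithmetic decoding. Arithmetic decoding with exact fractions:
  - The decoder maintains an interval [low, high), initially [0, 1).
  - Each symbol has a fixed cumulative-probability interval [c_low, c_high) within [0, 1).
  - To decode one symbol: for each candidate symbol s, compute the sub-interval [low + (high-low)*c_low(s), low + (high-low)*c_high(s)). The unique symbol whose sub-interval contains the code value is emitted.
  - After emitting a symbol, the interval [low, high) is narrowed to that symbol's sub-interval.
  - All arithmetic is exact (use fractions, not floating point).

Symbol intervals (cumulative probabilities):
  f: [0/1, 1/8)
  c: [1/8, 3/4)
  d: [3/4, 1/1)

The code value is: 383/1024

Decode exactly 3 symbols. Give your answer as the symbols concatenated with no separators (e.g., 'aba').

Step 1: interval [0/1, 1/1), width = 1/1 - 0/1 = 1/1
  'f': [0/1 + 1/1*0/1, 0/1 + 1/1*1/8) = [0/1, 1/8)
  'c': [0/1 + 1/1*1/8, 0/1 + 1/1*3/4) = [1/8, 3/4) <- contains code 383/1024
  'd': [0/1 + 1/1*3/4, 0/1 + 1/1*1/1) = [3/4, 1/1)
  emit 'c', narrow to [1/8, 3/4)
Step 2: interval [1/8, 3/4), width = 3/4 - 1/8 = 5/8
  'f': [1/8 + 5/8*0/1, 1/8 + 5/8*1/8) = [1/8, 13/64)
  'c': [1/8 + 5/8*1/8, 1/8 + 5/8*3/4) = [13/64, 19/32) <- contains code 383/1024
  'd': [1/8 + 5/8*3/4, 1/8 + 5/8*1/1) = [19/32, 3/4)
  emit 'c', narrow to [13/64, 19/32)
Step 3: interval [13/64, 19/32), width = 19/32 - 13/64 = 25/64
  'f': [13/64 + 25/64*0/1, 13/64 + 25/64*1/8) = [13/64, 129/512)
  'c': [13/64 + 25/64*1/8, 13/64 + 25/64*3/4) = [129/512, 127/256) <- contains code 383/1024
  'd': [13/64 + 25/64*3/4, 13/64 + 25/64*1/1) = [127/256, 19/32)
  emit 'c', narrow to [129/512, 127/256)

Answer: ccc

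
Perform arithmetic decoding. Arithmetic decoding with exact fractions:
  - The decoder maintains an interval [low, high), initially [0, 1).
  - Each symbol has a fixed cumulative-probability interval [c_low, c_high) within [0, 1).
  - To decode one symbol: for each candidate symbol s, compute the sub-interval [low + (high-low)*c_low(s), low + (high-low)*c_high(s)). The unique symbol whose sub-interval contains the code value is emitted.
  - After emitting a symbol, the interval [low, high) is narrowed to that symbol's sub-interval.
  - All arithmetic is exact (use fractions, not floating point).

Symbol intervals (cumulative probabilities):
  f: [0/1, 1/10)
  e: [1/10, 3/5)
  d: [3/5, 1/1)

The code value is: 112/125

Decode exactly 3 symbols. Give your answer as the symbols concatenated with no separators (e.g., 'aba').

Answer: dde

Derivation:
Step 1: interval [0/1, 1/1), width = 1/1 - 0/1 = 1/1
  'f': [0/1 + 1/1*0/1, 0/1 + 1/1*1/10) = [0/1, 1/10)
  'e': [0/1 + 1/1*1/10, 0/1 + 1/1*3/5) = [1/10, 3/5)
  'd': [0/1 + 1/1*3/5, 0/1 + 1/1*1/1) = [3/5, 1/1) <- contains code 112/125
  emit 'd', narrow to [3/5, 1/1)
Step 2: interval [3/5, 1/1), width = 1/1 - 3/5 = 2/5
  'f': [3/5 + 2/5*0/1, 3/5 + 2/5*1/10) = [3/5, 16/25)
  'e': [3/5 + 2/5*1/10, 3/5 + 2/5*3/5) = [16/25, 21/25)
  'd': [3/5 + 2/5*3/5, 3/5 + 2/5*1/1) = [21/25, 1/1) <- contains code 112/125
  emit 'd', narrow to [21/25, 1/1)
Step 3: interval [21/25, 1/1), width = 1/1 - 21/25 = 4/25
  'f': [21/25 + 4/25*0/1, 21/25 + 4/25*1/10) = [21/25, 107/125)
  'e': [21/25 + 4/25*1/10, 21/25 + 4/25*3/5) = [107/125, 117/125) <- contains code 112/125
  'd': [21/25 + 4/25*3/5, 21/25 + 4/25*1/1) = [117/125, 1/1)
  emit 'e', narrow to [107/125, 117/125)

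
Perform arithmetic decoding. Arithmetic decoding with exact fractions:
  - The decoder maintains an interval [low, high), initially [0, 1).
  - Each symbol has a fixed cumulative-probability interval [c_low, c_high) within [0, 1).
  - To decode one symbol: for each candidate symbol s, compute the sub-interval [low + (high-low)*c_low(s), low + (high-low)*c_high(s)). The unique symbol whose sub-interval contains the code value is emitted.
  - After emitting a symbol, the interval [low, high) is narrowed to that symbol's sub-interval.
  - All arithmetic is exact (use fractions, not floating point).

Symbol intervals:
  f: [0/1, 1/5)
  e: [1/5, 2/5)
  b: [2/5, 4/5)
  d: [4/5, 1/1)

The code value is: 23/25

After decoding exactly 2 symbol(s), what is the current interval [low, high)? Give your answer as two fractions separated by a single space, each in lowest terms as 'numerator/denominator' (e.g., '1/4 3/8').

Answer: 22/25 24/25

Derivation:
Step 1: interval [0/1, 1/1), width = 1/1 - 0/1 = 1/1
  'f': [0/1 + 1/1*0/1, 0/1 + 1/1*1/5) = [0/1, 1/5)
  'e': [0/1 + 1/1*1/5, 0/1 + 1/1*2/5) = [1/5, 2/5)
  'b': [0/1 + 1/1*2/5, 0/1 + 1/1*4/5) = [2/5, 4/5)
  'd': [0/1 + 1/1*4/5, 0/1 + 1/1*1/1) = [4/5, 1/1) <- contains code 23/25
  emit 'd', narrow to [4/5, 1/1)
Step 2: interval [4/5, 1/1), width = 1/1 - 4/5 = 1/5
  'f': [4/5 + 1/5*0/1, 4/5 + 1/5*1/5) = [4/5, 21/25)
  'e': [4/5 + 1/5*1/5, 4/5 + 1/5*2/5) = [21/25, 22/25)
  'b': [4/5 + 1/5*2/5, 4/5 + 1/5*4/5) = [22/25, 24/25) <- contains code 23/25
  'd': [4/5 + 1/5*4/5, 4/5 + 1/5*1/1) = [24/25, 1/1)
  emit 'b', narrow to [22/25, 24/25)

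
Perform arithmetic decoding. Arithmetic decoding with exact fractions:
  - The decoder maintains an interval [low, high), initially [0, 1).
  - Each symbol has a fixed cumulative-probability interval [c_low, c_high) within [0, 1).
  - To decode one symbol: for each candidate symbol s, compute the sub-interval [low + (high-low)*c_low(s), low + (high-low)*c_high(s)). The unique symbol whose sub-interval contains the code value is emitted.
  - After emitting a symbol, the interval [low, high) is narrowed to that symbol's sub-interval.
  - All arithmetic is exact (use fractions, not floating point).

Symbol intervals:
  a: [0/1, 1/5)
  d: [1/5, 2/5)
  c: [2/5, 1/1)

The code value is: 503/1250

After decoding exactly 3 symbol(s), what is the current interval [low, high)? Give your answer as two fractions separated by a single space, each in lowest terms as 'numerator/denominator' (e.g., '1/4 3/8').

Answer: 2/5 53/125

Derivation:
Step 1: interval [0/1, 1/1), width = 1/1 - 0/1 = 1/1
  'a': [0/1 + 1/1*0/1, 0/1 + 1/1*1/5) = [0/1, 1/5)
  'd': [0/1 + 1/1*1/5, 0/1 + 1/1*2/5) = [1/5, 2/5)
  'c': [0/1 + 1/1*2/5, 0/1 + 1/1*1/1) = [2/5, 1/1) <- contains code 503/1250
  emit 'c', narrow to [2/5, 1/1)
Step 2: interval [2/5, 1/1), width = 1/1 - 2/5 = 3/5
  'a': [2/5 + 3/5*0/1, 2/5 + 3/5*1/5) = [2/5, 13/25) <- contains code 503/1250
  'd': [2/5 + 3/5*1/5, 2/5 + 3/5*2/5) = [13/25, 16/25)
  'c': [2/5 + 3/5*2/5, 2/5 + 3/5*1/1) = [16/25, 1/1)
  emit 'a', narrow to [2/5, 13/25)
Step 3: interval [2/5, 13/25), width = 13/25 - 2/5 = 3/25
  'a': [2/5 + 3/25*0/1, 2/5 + 3/25*1/5) = [2/5, 53/125) <- contains code 503/1250
  'd': [2/5 + 3/25*1/5, 2/5 + 3/25*2/5) = [53/125, 56/125)
  'c': [2/5 + 3/25*2/5, 2/5 + 3/25*1/1) = [56/125, 13/25)
  emit 'a', narrow to [2/5, 53/125)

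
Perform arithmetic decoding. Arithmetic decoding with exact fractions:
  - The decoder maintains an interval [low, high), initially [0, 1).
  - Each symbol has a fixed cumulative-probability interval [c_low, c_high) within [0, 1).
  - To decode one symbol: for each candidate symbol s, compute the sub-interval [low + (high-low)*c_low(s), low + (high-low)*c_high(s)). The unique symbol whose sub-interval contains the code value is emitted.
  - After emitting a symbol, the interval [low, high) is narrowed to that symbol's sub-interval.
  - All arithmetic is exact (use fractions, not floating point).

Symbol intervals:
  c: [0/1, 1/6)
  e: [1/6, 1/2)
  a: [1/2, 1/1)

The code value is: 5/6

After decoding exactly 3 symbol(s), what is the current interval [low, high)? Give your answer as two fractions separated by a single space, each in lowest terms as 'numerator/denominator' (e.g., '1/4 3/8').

Answer: 19/24 7/8

Derivation:
Step 1: interval [0/1, 1/1), width = 1/1 - 0/1 = 1/1
  'c': [0/1 + 1/1*0/1, 0/1 + 1/1*1/6) = [0/1, 1/6)
  'e': [0/1 + 1/1*1/6, 0/1 + 1/1*1/2) = [1/6, 1/2)
  'a': [0/1 + 1/1*1/2, 0/1 + 1/1*1/1) = [1/2, 1/1) <- contains code 5/6
  emit 'a', narrow to [1/2, 1/1)
Step 2: interval [1/2, 1/1), width = 1/1 - 1/2 = 1/2
  'c': [1/2 + 1/2*0/1, 1/2 + 1/2*1/6) = [1/2, 7/12)
  'e': [1/2 + 1/2*1/6, 1/2 + 1/2*1/2) = [7/12, 3/4)
  'a': [1/2 + 1/2*1/2, 1/2 + 1/2*1/1) = [3/4, 1/1) <- contains code 5/6
  emit 'a', narrow to [3/4, 1/1)
Step 3: interval [3/4, 1/1), width = 1/1 - 3/4 = 1/4
  'c': [3/4 + 1/4*0/1, 3/4 + 1/4*1/6) = [3/4, 19/24)
  'e': [3/4 + 1/4*1/6, 3/4 + 1/4*1/2) = [19/24, 7/8) <- contains code 5/6
  'a': [3/4 + 1/4*1/2, 3/4 + 1/4*1/1) = [7/8, 1/1)
  emit 'e', narrow to [19/24, 7/8)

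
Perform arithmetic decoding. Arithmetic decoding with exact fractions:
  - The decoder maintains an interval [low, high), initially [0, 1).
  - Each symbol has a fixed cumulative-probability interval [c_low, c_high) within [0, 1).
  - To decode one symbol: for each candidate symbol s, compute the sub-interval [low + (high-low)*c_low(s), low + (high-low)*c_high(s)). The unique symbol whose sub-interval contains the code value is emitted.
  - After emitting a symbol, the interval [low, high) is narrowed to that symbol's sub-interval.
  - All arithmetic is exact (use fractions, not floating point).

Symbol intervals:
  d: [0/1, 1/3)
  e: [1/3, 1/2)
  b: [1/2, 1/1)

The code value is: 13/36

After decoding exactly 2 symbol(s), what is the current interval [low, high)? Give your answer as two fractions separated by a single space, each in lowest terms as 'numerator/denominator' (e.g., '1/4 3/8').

Step 1: interval [0/1, 1/1), width = 1/1 - 0/1 = 1/1
  'd': [0/1 + 1/1*0/1, 0/1 + 1/1*1/3) = [0/1, 1/3)
  'e': [0/1 + 1/1*1/3, 0/1 + 1/1*1/2) = [1/3, 1/2) <- contains code 13/36
  'b': [0/1 + 1/1*1/2, 0/1 + 1/1*1/1) = [1/2, 1/1)
  emit 'e', narrow to [1/3, 1/2)
Step 2: interval [1/3, 1/2), width = 1/2 - 1/3 = 1/6
  'd': [1/3 + 1/6*0/1, 1/3 + 1/6*1/3) = [1/3, 7/18) <- contains code 13/36
  'e': [1/3 + 1/6*1/3, 1/3 + 1/6*1/2) = [7/18, 5/12)
  'b': [1/3 + 1/6*1/2, 1/3 + 1/6*1/1) = [5/12, 1/2)
  emit 'd', narrow to [1/3, 7/18)

Answer: 1/3 7/18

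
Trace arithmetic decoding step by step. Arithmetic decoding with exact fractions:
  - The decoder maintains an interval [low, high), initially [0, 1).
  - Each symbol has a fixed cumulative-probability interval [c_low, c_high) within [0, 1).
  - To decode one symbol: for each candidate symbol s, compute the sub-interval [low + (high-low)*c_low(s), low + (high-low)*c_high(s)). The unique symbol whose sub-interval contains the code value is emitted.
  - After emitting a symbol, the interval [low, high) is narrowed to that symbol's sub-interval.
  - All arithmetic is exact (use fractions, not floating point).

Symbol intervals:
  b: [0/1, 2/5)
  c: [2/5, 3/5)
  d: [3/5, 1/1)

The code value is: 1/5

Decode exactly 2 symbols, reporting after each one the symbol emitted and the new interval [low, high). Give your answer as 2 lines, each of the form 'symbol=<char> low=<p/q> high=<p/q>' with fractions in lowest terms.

Step 1: interval [0/1, 1/1), width = 1/1 - 0/1 = 1/1
  'b': [0/1 + 1/1*0/1, 0/1 + 1/1*2/5) = [0/1, 2/5) <- contains code 1/5
  'c': [0/1 + 1/1*2/5, 0/1 + 1/1*3/5) = [2/5, 3/5)
  'd': [0/1 + 1/1*3/5, 0/1 + 1/1*1/1) = [3/5, 1/1)
  emit 'b', narrow to [0/1, 2/5)
Step 2: interval [0/1, 2/5), width = 2/5 - 0/1 = 2/5
  'b': [0/1 + 2/5*0/1, 0/1 + 2/5*2/5) = [0/1, 4/25)
  'c': [0/1 + 2/5*2/5, 0/1 + 2/5*3/5) = [4/25, 6/25) <- contains code 1/5
  'd': [0/1 + 2/5*3/5, 0/1 + 2/5*1/1) = [6/25, 2/5)
  emit 'c', narrow to [4/25, 6/25)

Answer: symbol=b low=0/1 high=2/5
symbol=c low=4/25 high=6/25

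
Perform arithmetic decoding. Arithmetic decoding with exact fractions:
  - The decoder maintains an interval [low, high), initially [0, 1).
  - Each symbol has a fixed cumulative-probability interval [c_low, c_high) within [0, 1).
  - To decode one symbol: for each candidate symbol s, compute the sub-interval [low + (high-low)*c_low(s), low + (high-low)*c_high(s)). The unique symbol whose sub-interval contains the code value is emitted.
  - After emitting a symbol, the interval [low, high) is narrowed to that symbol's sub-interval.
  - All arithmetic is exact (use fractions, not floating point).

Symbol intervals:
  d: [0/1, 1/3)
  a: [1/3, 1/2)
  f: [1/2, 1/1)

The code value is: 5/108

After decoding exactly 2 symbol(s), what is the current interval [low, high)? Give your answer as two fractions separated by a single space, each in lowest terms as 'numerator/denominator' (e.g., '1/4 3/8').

Answer: 0/1 1/9

Derivation:
Step 1: interval [0/1, 1/1), width = 1/1 - 0/1 = 1/1
  'd': [0/1 + 1/1*0/1, 0/1 + 1/1*1/3) = [0/1, 1/3) <- contains code 5/108
  'a': [0/1 + 1/1*1/3, 0/1 + 1/1*1/2) = [1/3, 1/2)
  'f': [0/1 + 1/1*1/2, 0/1 + 1/1*1/1) = [1/2, 1/1)
  emit 'd', narrow to [0/1, 1/3)
Step 2: interval [0/1, 1/3), width = 1/3 - 0/1 = 1/3
  'd': [0/1 + 1/3*0/1, 0/1 + 1/3*1/3) = [0/1, 1/9) <- contains code 5/108
  'a': [0/1 + 1/3*1/3, 0/1 + 1/3*1/2) = [1/9, 1/6)
  'f': [0/1 + 1/3*1/2, 0/1 + 1/3*1/1) = [1/6, 1/3)
  emit 'd', narrow to [0/1, 1/9)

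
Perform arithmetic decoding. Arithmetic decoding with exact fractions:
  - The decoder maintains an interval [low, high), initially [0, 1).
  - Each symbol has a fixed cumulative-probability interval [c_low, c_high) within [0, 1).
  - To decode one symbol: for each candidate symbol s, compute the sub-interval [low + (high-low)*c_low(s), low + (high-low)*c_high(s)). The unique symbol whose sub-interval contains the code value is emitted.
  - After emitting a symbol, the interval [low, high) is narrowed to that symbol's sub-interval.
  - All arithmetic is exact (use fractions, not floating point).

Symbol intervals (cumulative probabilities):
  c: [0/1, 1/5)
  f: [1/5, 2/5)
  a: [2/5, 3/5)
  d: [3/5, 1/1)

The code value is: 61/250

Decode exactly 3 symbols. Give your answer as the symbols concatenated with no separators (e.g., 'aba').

Step 1: interval [0/1, 1/1), width = 1/1 - 0/1 = 1/1
  'c': [0/1 + 1/1*0/1, 0/1 + 1/1*1/5) = [0/1, 1/5)
  'f': [0/1 + 1/1*1/5, 0/1 + 1/1*2/5) = [1/5, 2/5) <- contains code 61/250
  'a': [0/1 + 1/1*2/5, 0/1 + 1/1*3/5) = [2/5, 3/5)
  'd': [0/1 + 1/1*3/5, 0/1 + 1/1*1/1) = [3/5, 1/1)
  emit 'f', narrow to [1/5, 2/5)
Step 2: interval [1/5, 2/5), width = 2/5 - 1/5 = 1/5
  'c': [1/5 + 1/5*0/1, 1/5 + 1/5*1/5) = [1/5, 6/25)
  'f': [1/5 + 1/5*1/5, 1/5 + 1/5*2/5) = [6/25, 7/25) <- contains code 61/250
  'a': [1/5 + 1/5*2/5, 1/5 + 1/5*3/5) = [7/25, 8/25)
  'd': [1/5 + 1/5*3/5, 1/5 + 1/5*1/1) = [8/25, 2/5)
  emit 'f', narrow to [6/25, 7/25)
Step 3: interval [6/25, 7/25), width = 7/25 - 6/25 = 1/25
  'c': [6/25 + 1/25*0/1, 6/25 + 1/25*1/5) = [6/25, 31/125) <- contains code 61/250
  'f': [6/25 + 1/25*1/5, 6/25 + 1/25*2/5) = [31/125, 32/125)
  'a': [6/25 + 1/25*2/5, 6/25 + 1/25*3/5) = [32/125, 33/125)
  'd': [6/25 + 1/25*3/5, 6/25 + 1/25*1/1) = [33/125, 7/25)
  emit 'c', narrow to [6/25, 31/125)

Answer: ffc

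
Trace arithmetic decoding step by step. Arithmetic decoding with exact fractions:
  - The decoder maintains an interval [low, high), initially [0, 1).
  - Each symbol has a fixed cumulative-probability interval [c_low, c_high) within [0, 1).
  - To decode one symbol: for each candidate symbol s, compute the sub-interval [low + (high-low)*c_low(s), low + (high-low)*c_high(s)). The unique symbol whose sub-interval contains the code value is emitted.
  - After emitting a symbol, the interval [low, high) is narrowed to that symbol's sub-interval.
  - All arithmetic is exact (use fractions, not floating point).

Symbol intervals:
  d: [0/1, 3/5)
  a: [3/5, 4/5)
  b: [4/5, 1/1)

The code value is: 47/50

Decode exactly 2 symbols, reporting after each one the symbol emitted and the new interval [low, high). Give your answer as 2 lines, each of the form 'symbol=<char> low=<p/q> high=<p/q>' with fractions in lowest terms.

Step 1: interval [0/1, 1/1), width = 1/1 - 0/1 = 1/1
  'd': [0/1 + 1/1*0/1, 0/1 + 1/1*3/5) = [0/1, 3/5)
  'a': [0/1 + 1/1*3/5, 0/1 + 1/1*4/5) = [3/5, 4/5)
  'b': [0/1 + 1/1*4/5, 0/1 + 1/1*1/1) = [4/5, 1/1) <- contains code 47/50
  emit 'b', narrow to [4/5, 1/1)
Step 2: interval [4/5, 1/1), width = 1/1 - 4/5 = 1/5
  'd': [4/5 + 1/5*0/1, 4/5 + 1/5*3/5) = [4/5, 23/25)
  'a': [4/5 + 1/5*3/5, 4/5 + 1/5*4/5) = [23/25, 24/25) <- contains code 47/50
  'b': [4/5 + 1/5*4/5, 4/5 + 1/5*1/1) = [24/25, 1/1)
  emit 'a', narrow to [23/25, 24/25)

Answer: symbol=b low=4/5 high=1/1
symbol=a low=23/25 high=24/25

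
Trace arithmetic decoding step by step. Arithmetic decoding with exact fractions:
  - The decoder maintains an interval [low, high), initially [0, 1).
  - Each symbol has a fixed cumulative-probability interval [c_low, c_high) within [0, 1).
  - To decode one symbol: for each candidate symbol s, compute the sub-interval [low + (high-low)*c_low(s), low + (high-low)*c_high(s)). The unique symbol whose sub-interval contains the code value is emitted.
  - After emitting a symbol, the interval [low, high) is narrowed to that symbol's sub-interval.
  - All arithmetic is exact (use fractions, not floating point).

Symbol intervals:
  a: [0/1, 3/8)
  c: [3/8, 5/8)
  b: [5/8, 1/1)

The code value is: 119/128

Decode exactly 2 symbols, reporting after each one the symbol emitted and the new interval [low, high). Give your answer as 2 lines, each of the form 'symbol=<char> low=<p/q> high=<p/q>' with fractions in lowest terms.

Step 1: interval [0/1, 1/1), width = 1/1 - 0/1 = 1/1
  'a': [0/1 + 1/1*0/1, 0/1 + 1/1*3/8) = [0/1, 3/8)
  'c': [0/1 + 1/1*3/8, 0/1 + 1/1*5/8) = [3/8, 5/8)
  'b': [0/1 + 1/1*5/8, 0/1 + 1/1*1/1) = [5/8, 1/1) <- contains code 119/128
  emit 'b', narrow to [5/8, 1/1)
Step 2: interval [5/8, 1/1), width = 1/1 - 5/8 = 3/8
  'a': [5/8 + 3/8*0/1, 5/8 + 3/8*3/8) = [5/8, 49/64)
  'c': [5/8 + 3/8*3/8, 5/8 + 3/8*5/8) = [49/64, 55/64)
  'b': [5/8 + 3/8*5/8, 5/8 + 3/8*1/1) = [55/64, 1/1) <- contains code 119/128
  emit 'b', narrow to [55/64, 1/1)

Answer: symbol=b low=5/8 high=1/1
symbol=b low=55/64 high=1/1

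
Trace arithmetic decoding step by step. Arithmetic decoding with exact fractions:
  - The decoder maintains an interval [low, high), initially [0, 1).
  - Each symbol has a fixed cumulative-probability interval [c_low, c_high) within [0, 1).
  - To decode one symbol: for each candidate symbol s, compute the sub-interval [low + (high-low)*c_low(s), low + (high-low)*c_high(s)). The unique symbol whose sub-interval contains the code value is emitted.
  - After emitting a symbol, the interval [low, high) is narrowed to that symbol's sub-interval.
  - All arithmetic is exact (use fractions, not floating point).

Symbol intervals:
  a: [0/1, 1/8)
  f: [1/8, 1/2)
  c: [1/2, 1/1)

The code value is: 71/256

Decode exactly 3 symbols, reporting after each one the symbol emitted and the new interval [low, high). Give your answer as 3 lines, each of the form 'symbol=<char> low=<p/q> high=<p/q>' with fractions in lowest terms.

Answer: symbol=f low=1/8 high=1/2
symbol=f low=11/64 high=5/16
symbol=c low=31/128 high=5/16

Derivation:
Step 1: interval [0/1, 1/1), width = 1/1 - 0/1 = 1/1
  'a': [0/1 + 1/1*0/1, 0/1 + 1/1*1/8) = [0/1, 1/8)
  'f': [0/1 + 1/1*1/8, 0/1 + 1/1*1/2) = [1/8, 1/2) <- contains code 71/256
  'c': [0/1 + 1/1*1/2, 0/1 + 1/1*1/1) = [1/2, 1/1)
  emit 'f', narrow to [1/8, 1/2)
Step 2: interval [1/8, 1/2), width = 1/2 - 1/8 = 3/8
  'a': [1/8 + 3/8*0/1, 1/8 + 3/8*1/8) = [1/8, 11/64)
  'f': [1/8 + 3/8*1/8, 1/8 + 3/8*1/2) = [11/64, 5/16) <- contains code 71/256
  'c': [1/8 + 3/8*1/2, 1/8 + 3/8*1/1) = [5/16, 1/2)
  emit 'f', narrow to [11/64, 5/16)
Step 3: interval [11/64, 5/16), width = 5/16 - 11/64 = 9/64
  'a': [11/64 + 9/64*0/1, 11/64 + 9/64*1/8) = [11/64, 97/512)
  'f': [11/64 + 9/64*1/8, 11/64 + 9/64*1/2) = [97/512, 31/128)
  'c': [11/64 + 9/64*1/2, 11/64 + 9/64*1/1) = [31/128, 5/16) <- contains code 71/256
  emit 'c', narrow to [31/128, 5/16)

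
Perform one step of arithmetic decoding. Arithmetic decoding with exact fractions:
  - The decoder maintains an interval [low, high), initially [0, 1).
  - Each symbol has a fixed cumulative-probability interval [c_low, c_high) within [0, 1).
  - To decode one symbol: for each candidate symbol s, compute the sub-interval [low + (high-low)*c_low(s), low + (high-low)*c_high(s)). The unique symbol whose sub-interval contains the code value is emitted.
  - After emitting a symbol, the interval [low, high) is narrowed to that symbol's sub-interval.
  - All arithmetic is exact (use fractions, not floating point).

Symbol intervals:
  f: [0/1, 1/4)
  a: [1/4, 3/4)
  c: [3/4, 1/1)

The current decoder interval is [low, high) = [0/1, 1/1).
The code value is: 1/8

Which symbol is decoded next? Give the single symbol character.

Interval width = high − low = 1/1 − 0/1 = 1/1
Scaled code = (code − low) / width = (1/8 − 0/1) / 1/1 = 1/8
  f: [0/1, 1/4) ← scaled code falls here ✓
  a: [1/4, 3/4) 
  c: [3/4, 1/1) 

Answer: f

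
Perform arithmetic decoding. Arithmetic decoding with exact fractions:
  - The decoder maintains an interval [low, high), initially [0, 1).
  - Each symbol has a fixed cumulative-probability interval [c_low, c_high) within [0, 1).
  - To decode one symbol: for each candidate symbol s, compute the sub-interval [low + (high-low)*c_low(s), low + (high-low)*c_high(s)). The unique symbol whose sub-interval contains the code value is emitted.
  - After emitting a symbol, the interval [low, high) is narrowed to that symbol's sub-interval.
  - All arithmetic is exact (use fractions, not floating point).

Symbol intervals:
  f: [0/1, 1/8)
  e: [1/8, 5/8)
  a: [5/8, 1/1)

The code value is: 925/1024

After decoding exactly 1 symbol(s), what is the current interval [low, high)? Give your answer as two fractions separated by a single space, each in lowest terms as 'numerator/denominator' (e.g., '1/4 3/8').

Step 1: interval [0/1, 1/1), width = 1/1 - 0/1 = 1/1
  'f': [0/1 + 1/1*0/1, 0/1 + 1/1*1/8) = [0/1, 1/8)
  'e': [0/1 + 1/1*1/8, 0/1 + 1/1*5/8) = [1/8, 5/8)
  'a': [0/1 + 1/1*5/8, 0/1 + 1/1*1/1) = [5/8, 1/1) <- contains code 925/1024
  emit 'a', narrow to [5/8, 1/1)

Answer: 5/8 1/1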